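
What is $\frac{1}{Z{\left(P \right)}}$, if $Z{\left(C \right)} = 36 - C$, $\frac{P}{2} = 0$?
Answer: $\frac{1}{36} \approx 0.027778$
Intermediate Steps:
$P = 0$ ($P = 2 \cdot 0 = 0$)
$\frac{1}{Z{\left(P \right)}} = \frac{1}{36 - 0} = \frac{1}{36 + 0} = \frac{1}{36}$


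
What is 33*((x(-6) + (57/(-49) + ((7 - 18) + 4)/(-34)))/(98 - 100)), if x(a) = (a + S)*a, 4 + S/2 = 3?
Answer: -2586309/3332 ≈ -776.20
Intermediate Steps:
S = -2 (S = -8 + 2*3 = -8 + 6 = -2)
x(a) = a*(-2 + a) (x(a) = (a - 2)*a = (-2 + a)*a = a*(-2 + a))
33*((x(-6) + (57/(-49) + ((7 - 18) + 4)/(-34)))/(98 - 100)) = 33*((-6*(-2 - 6) + (57/(-49) + ((7 - 18) + 4)/(-34)))/(98 - 100)) = 33*((-6*(-8) + (57*(-1/49) + (-11 + 4)*(-1/34)))/(-2)) = 33*((48 + (-57/49 - 7*(-1/34)))*(-½)) = 33*((48 + (-57/49 + 7/34))*(-½)) = 33*((48 - 1595/1666)*(-½)) = 33*((78373/1666)*(-½)) = 33*(-78373/3332) = -2586309/3332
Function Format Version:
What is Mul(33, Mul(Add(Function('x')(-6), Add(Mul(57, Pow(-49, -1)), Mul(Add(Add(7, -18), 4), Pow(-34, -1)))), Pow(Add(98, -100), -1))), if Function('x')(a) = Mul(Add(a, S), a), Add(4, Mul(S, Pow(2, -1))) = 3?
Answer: Rational(-2586309, 3332) ≈ -776.20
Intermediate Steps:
S = -2 (S = Add(-8, Mul(2, 3)) = Add(-8, 6) = -2)
Function('x')(a) = Mul(a, Add(-2, a)) (Function('x')(a) = Mul(Add(a, -2), a) = Mul(Add(-2, a), a) = Mul(a, Add(-2, a)))
Mul(33, Mul(Add(Function('x')(-6), Add(Mul(57, Pow(-49, -1)), Mul(Add(Add(7, -18), 4), Pow(-34, -1)))), Pow(Add(98, -100), -1))) = Mul(33, Mul(Add(Mul(-6, Add(-2, -6)), Add(Mul(57, Pow(-49, -1)), Mul(Add(Add(7, -18), 4), Pow(-34, -1)))), Pow(Add(98, -100), -1))) = Mul(33, Mul(Add(Mul(-6, -8), Add(Mul(57, Rational(-1, 49)), Mul(Add(-11, 4), Rational(-1, 34)))), Pow(-2, -1))) = Mul(33, Mul(Add(48, Add(Rational(-57, 49), Mul(-7, Rational(-1, 34)))), Rational(-1, 2))) = Mul(33, Mul(Add(48, Add(Rational(-57, 49), Rational(7, 34))), Rational(-1, 2))) = Mul(33, Mul(Add(48, Rational(-1595, 1666)), Rational(-1, 2))) = Mul(33, Mul(Rational(78373, 1666), Rational(-1, 2))) = Mul(33, Rational(-78373, 3332)) = Rational(-2586309, 3332)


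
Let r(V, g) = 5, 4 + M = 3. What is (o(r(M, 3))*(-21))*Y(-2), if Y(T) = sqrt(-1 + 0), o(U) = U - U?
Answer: 0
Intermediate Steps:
M = -1 (M = -4 + 3 = -1)
o(U) = 0
Y(T) = I (Y(T) = sqrt(-1) = I)
(o(r(M, 3))*(-21))*Y(-2) = (0*(-21))*I = 0*I = 0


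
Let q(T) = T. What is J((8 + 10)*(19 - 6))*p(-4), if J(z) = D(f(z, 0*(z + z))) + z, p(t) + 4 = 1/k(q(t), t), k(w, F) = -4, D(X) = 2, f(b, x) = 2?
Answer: -1003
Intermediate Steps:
p(t) = -17/4 (p(t) = -4 + 1/(-4) = -4 - 1/4 = -17/4)
J(z) = 2 + z
J((8 + 10)*(19 - 6))*p(-4) = (2 + (8 + 10)*(19 - 6))*(-17/4) = (2 + 18*13)*(-17/4) = (2 + 234)*(-17/4) = 236*(-17/4) = -1003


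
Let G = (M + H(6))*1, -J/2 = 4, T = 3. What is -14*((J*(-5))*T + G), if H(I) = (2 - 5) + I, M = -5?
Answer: -1652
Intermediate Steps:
J = -8 (J = -2*4 = -8)
H(I) = -3 + I
G = -2 (G = (-5 + (-3 + 6))*1 = (-5 + 3)*1 = -2*1 = -2)
-14*((J*(-5))*T + G) = -14*(-8*(-5)*3 - 2) = -14*(40*3 - 2) = -14*(120 - 2) = -14*118 = -1652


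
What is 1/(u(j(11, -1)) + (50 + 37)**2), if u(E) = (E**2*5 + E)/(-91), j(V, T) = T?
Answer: 91/688775 ≈ 0.00013212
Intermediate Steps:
u(E) = -5*E**2/91 - E/91 (u(E) = (5*E**2 + E)*(-1/91) = (E + 5*E**2)*(-1/91) = -5*E**2/91 - E/91)
1/(u(j(11, -1)) + (50 + 37)**2) = 1/(-1/91*(-1)*(1 + 5*(-1)) + (50 + 37)**2) = 1/(-1/91*(-1)*(1 - 5) + 87**2) = 1/(-1/91*(-1)*(-4) + 7569) = 1/(-4/91 + 7569) = 1/(688775/91) = 91/688775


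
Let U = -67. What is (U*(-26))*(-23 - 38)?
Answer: -106262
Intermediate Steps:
(U*(-26))*(-23 - 38) = (-67*(-26))*(-23 - 38) = 1742*(-61) = -106262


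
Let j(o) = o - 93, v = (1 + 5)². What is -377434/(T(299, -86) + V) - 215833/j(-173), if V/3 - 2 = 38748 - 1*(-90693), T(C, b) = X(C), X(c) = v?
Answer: 4924799153/6076770 ≈ 810.43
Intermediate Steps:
v = 36 (v = 6² = 36)
j(o) = -93 + o
X(c) = 36
T(C, b) = 36
V = 388329 (V = 6 + 3*(38748 - 1*(-90693)) = 6 + 3*(38748 + 90693) = 6 + 3*129441 = 6 + 388323 = 388329)
-377434/(T(299, -86) + V) - 215833/j(-173) = -377434/(36 + 388329) - 215833/(-93 - 173) = -377434/388365 - 215833/(-266) = -377434*1/388365 - 215833*(-1/266) = -22202/22845 + 215833/266 = 4924799153/6076770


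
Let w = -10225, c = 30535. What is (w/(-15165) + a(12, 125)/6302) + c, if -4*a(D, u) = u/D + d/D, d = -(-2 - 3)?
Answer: 4669262649485/152911728 ≈ 30536.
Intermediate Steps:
d = 5 (d = -1*(-5) = 5)
a(D, u) = -5/(4*D) - u/(4*D) (a(D, u) = -(u/D + 5/D)/4 = -(5/D + u/D)/4 = -5/(4*D) - u/(4*D))
(w/(-15165) + a(12, 125)/6302) + c = (-10225/(-15165) + ((¼)*(-5 - 1*125)/12)/6302) + 30535 = (-10225*(-1/15165) + ((¼)*(1/12)*(-5 - 125))*(1/6302)) + 30535 = (2045/3033 + ((¼)*(1/12)*(-130))*(1/6302)) + 30535 = (2045/3033 - 65/24*1/6302) + 30535 = (2045/3033 - 65/151248) + 30535 = 103035005/152911728 + 30535 = 4669262649485/152911728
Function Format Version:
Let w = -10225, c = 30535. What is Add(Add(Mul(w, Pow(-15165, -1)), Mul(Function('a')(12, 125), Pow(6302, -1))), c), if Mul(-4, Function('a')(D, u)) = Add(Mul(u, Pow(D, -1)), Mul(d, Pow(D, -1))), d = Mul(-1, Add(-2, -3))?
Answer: Rational(4669262649485, 152911728) ≈ 30536.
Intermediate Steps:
d = 5 (d = Mul(-1, -5) = 5)
Function('a')(D, u) = Add(Mul(Rational(-5, 4), Pow(D, -1)), Mul(Rational(-1, 4), u, Pow(D, -1))) (Function('a')(D, u) = Mul(Rational(-1, 4), Add(Mul(u, Pow(D, -1)), Mul(5, Pow(D, -1)))) = Mul(Rational(-1, 4), Add(Mul(5, Pow(D, -1)), Mul(u, Pow(D, -1)))) = Add(Mul(Rational(-5, 4), Pow(D, -1)), Mul(Rational(-1, 4), u, Pow(D, -1))))
Add(Add(Mul(w, Pow(-15165, -1)), Mul(Function('a')(12, 125), Pow(6302, -1))), c) = Add(Add(Mul(-10225, Pow(-15165, -1)), Mul(Mul(Rational(1, 4), Pow(12, -1), Add(-5, Mul(-1, 125))), Pow(6302, -1))), 30535) = Add(Add(Mul(-10225, Rational(-1, 15165)), Mul(Mul(Rational(1, 4), Rational(1, 12), Add(-5, -125)), Rational(1, 6302))), 30535) = Add(Add(Rational(2045, 3033), Mul(Mul(Rational(1, 4), Rational(1, 12), -130), Rational(1, 6302))), 30535) = Add(Add(Rational(2045, 3033), Mul(Rational(-65, 24), Rational(1, 6302))), 30535) = Add(Add(Rational(2045, 3033), Rational(-65, 151248)), 30535) = Add(Rational(103035005, 152911728), 30535) = Rational(4669262649485, 152911728)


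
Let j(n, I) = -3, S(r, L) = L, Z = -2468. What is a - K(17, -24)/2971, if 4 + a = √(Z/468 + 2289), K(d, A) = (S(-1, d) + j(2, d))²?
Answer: -12080/2971 + 2*√868387/39 ≈ 43.722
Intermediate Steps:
K(d, A) = (-3 + d)² (K(d, A) = (d - 3)² = (-3 + d)²)
a = -4 + 2*√868387/39 (a = -4 + √(-2468/468 + 2289) = -4 + √(-2468*1/468 + 2289) = -4 + √(-617/117 + 2289) = -4 + √(267196/117) = -4 + 2*√868387/39 ≈ 43.788)
a - K(17, -24)/2971 = (-4 + 2*√868387/39) - (-3 + 17)²/2971 = (-4 + 2*√868387/39) - 14²/2971 = (-4 + 2*√868387/39) - 196/2971 = -12080/2971 + 2*√868387/39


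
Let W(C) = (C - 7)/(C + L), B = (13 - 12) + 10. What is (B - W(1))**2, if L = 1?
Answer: 196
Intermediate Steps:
B = 11 (B = 1 + 10 = 11)
W(C) = (-7 + C)/(1 + C) (W(C) = (C - 7)/(C + 1) = (-7 + C)/(1 + C))
(B - W(1))**2 = (11 - (-7 + 1)/(1 + 1))**2 = (11 - (-6)/2)**2 = (11 - 1*(-3))**2 = (11 + 3)**2 = 14**2 = 196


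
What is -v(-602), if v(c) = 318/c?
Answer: 159/301 ≈ 0.52824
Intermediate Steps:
-v(-602) = -318/(-602) = -318*(-1)/602 = -1*(-159/301) = 159/301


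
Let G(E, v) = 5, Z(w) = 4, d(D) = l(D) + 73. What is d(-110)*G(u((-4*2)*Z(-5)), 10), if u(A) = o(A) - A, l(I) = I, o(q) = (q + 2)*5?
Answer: -185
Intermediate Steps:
o(q) = 10 + 5*q (o(q) = (2 + q)*5 = 10 + 5*q)
d(D) = 73 + D (d(D) = D + 73 = 73 + D)
u(A) = 10 + 4*A (u(A) = (10 + 5*A) - A = 10 + 4*A)
d(-110)*G(u((-4*2)*Z(-5)), 10) = (73 - 110)*5 = -37*5 = -185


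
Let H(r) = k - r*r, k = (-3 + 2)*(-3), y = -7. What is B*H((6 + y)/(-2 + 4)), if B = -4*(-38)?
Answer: 418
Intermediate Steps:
B = 152
k = 3 (k = -1*(-3) = 3)
H(r) = 3 - r² (H(r) = 3 - r*r = 3 - r²)
B*H((6 + y)/(-2 + 4)) = 152*(3 - ((6 - 7)/(-2 + 4))²) = 152*(3 - (-1/2)²) = 152*(3 - (-1*½)²) = 152*(3 - (-½)²) = 152*(3 - 1*¼) = 152*(3 - ¼) = 152*(11/4) = 418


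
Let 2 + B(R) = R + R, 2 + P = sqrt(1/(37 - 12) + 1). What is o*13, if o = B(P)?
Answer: -78 + 26*sqrt(26)/5 ≈ -51.485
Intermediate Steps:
P = -2 + sqrt(26)/5 (P = -2 + sqrt(1/(37 - 12) + 1) = -2 + sqrt(1/25 + 1) = -2 + sqrt(26/25) = -2 + sqrt(26)/5 ≈ -0.98020)
B(R) = -2 + 2*R (B(R) = -2 + (R + R) = -2 + 2*R)
o = -6 + 2*sqrt(26)/5 (o = -2 + 2*(-2 + sqrt(26)/5) = -2 + (-4 + 2*sqrt(26)/5) = -6 + 2*sqrt(26)/5 ≈ -3.9604)
o*13 = (-6 + 2*sqrt(26)/5)*13 = -78 + 26*sqrt(26)/5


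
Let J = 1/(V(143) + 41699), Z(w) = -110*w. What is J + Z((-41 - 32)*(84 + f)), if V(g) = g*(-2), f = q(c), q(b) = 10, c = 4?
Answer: 31259360661/41413 ≈ 7.5482e+5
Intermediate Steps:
f = 10
V(g) = -2*g
J = 1/41413 (J = 1/(-2*143 + 41699) = 1/(-286 + 41699) = 1/41413 ≈ 2.4147e-5)
J + Z((-41 - 32)*(84 + f)) = 1/41413 - 110*(-41 - 32)*(84 + 10) = 1/41413 - (-8030)*94 = 1/41413 - 110*(-6862) = 1/41413 + 754820 = 31259360661/41413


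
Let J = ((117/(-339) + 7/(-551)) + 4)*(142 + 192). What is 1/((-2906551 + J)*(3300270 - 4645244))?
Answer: 62263/243298860656505310 ≈ 2.5591e-13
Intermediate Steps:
J = 75741848/62263 (J = ((117*(-1/339) + 7*(-1/551)) + 4)*334 = ((-39/113 - 7/551) + 4)*334 = (-22280/62263 + 4)*334 = (226772/62263)*334 = 75741848/62263 ≈ 1216.5)
1/((-2906551 + J)*(3300270 - 4645244)) = 1/((-2906551 + 75741848/62263)*(3300270 - 4645244)) = 1/(-180894843065/62263*(-1344974)) = 1/(243298860656505310/62263) = 62263/243298860656505310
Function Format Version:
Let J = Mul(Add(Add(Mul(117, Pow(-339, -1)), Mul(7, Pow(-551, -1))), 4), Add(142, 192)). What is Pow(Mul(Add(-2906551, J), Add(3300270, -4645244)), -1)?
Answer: Rational(62263, 243298860656505310) ≈ 2.5591e-13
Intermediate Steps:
J = Rational(75741848, 62263) (J = Mul(Add(Add(Mul(117, Rational(-1, 339)), Mul(7, Rational(-1, 551))), 4), 334) = Mul(Add(Add(Rational(-39, 113), Rational(-7, 551)), 4), 334) = Mul(Add(Rational(-22280, 62263), 4), 334) = Mul(Rational(226772, 62263), 334) = Rational(75741848, 62263) ≈ 1216.5)
Pow(Mul(Add(-2906551, J), Add(3300270, -4645244)), -1) = Pow(Mul(Add(-2906551, Rational(75741848, 62263)), Add(3300270, -4645244)), -1) = Pow(Mul(Rational(-180894843065, 62263), -1344974), -1) = Pow(Rational(243298860656505310, 62263), -1) = Rational(62263, 243298860656505310)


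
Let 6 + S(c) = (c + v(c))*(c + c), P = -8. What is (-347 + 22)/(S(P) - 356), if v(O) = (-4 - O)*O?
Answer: -325/278 ≈ -1.1691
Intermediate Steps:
v(O) = O*(-4 - O)
S(c) = -6 + 2*c*(c - c*(4 + c)) (S(c) = -6 + (c - c*(4 + c))*(c + c) = -6 + (c - c*(4 + c))*(2*c) = -6 + 2*c*(c - c*(4 + c)))
(-347 + 22)/(S(P) - 356) = (-347 + 22)/((-6 - 6*(-8)**2 - 2*(-8)**3) - 356) = -325/((-6 - 6*64 - 2*(-512)) - 356) = -325/((-6 - 384 + 1024) - 356) = -325/(634 - 356) = -325/278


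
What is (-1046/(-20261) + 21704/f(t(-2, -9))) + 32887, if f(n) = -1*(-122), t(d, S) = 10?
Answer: 40865670105/1235921 ≈ 33065.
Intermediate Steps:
f(n) = 122
(-1046/(-20261) + 21704/f(t(-2, -9))) + 32887 = (-1046/(-20261) + 21704/122) + 32887 = (-1046*(-1/20261) + 21704*(1/122)) + 32887 = (1046/20261 + 10852/61) + 32887 = 219936178/1235921 + 32887 = 40865670105/1235921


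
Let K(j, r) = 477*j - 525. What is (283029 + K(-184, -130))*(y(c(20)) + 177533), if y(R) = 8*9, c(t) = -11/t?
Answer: 34586087280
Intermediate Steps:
K(j, r) = -525 + 477*j
y(R) = 72
(283029 + K(-184, -130))*(y(c(20)) + 177533) = (283029 + (-525 + 477*(-184)))*(72 + 177533) = (283029 + (-525 - 87768))*177605 = (283029 - 88293)*177605 = 194736*177605 = 34586087280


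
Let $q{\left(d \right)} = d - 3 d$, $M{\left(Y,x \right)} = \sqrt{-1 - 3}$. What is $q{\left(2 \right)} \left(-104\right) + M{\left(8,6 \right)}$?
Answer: $416 + 2 i \approx 416.0 + 2.0 i$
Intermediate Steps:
$M{\left(Y,x \right)} = 2 i$ ($M{\left(Y,x \right)} = \sqrt{-4} = 2 i$)
$q{\left(d \right)} = - 2 d$
$q{\left(2 \right)} \left(-104\right) + M{\left(8,6 \right)} = \left(-2\right) 2 \left(-104\right) + 2 i = \left(-4\right) \left(-104\right) + 2 i = 416 + 2 i$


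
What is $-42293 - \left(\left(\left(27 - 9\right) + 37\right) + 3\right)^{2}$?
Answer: $-45657$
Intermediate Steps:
$-42293 - \left(\left(\left(27 - 9\right) + 37\right) + 3\right)^{2} = -42293 - \left(\left(18 + 37\right) + 3\right)^{2} = -42293 - \left(55 + 3\right)^{2} = -42293 - 58^{2} = -42293 - 3364 = -45657$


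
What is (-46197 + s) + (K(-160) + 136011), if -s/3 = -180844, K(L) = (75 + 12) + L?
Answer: 632273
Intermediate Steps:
K(L) = 87 + L
s = 542532 (s = -3*(-180844) = 542532)
(-46197 + s) + (K(-160) + 136011) = (-46197 + 542532) + ((87 - 160) + 136011) = 496335 + (-73 + 136011) = 496335 + 135938 = 632273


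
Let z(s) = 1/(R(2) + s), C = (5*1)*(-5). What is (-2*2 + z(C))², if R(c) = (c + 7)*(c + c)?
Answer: 1849/121 ≈ 15.281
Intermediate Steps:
R(c) = 2*c*(7 + c) (R(c) = (7 + c)*(2*c) = 2*c*(7 + c))
C = -25 (C = 5*(-5) = -25)
z(s) = 1/(36 + s) (z(s) = 1/(2*2*(7 + 2) + s) = 1/(2*2*9 + s) = 1/(36 + s))
(-2*2 + z(C))² = (-2*2 + 1/(36 - 25))² = (-4 + 1/11)² = (-43/11)² = 1849/121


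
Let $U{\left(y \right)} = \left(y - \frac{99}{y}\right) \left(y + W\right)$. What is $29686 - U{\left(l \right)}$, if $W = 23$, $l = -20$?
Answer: $\frac{594623}{20} \approx 29731.0$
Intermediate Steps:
$U{\left(y \right)} = \left(23 + y\right) \left(y - \frac{99}{y}\right)$ ($U{\left(y \right)} = \left(y - \frac{99}{y}\right) \left(y + 23\right) = \left(y - \frac{99}{y}\right) \left(23 + y\right) = \left(23 + y\right) \left(y - \frac{99}{y}\right)$)
$29686 - U{\left(l \right)} = 29686 - \left(-99 + \left(-20\right)^{2} - \frac{2277}{-20} + 23 \left(-20\right)\right) = 29686 - \left(-99 + 400 - - \frac{2277}{20} - 460\right) = 29686 - \left(-99 + 400 + \frac{2277}{20} - 460\right) = 29686 - - \frac{903}{20} = 29686 + \frac{903}{20} = \frac{594623}{20}$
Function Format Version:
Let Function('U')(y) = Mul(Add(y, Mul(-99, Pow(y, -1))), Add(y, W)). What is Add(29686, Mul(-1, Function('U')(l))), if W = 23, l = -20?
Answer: Rational(594623, 20) ≈ 29731.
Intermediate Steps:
Function('U')(y) = Mul(Add(23, y), Add(y, Mul(-99, Pow(y, -1)))) (Function('U')(y) = Mul(Add(y, Mul(-99, Pow(y, -1))), Add(y, 23)) = Mul(Add(y, Mul(-99, Pow(y, -1))), Add(23, y)) = Mul(Add(23, y), Add(y, Mul(-99, Pow(y, -1)))))
Add(29686, Mul(-1, Function('U')(l))) = Add(29686, Mul(-1, Add(-99, Pow(-20, 2), Mul(-2277, Pow(-20, -1)), Mul(23, -20)))) = Add(29686, Mul(-1, Add(-99, 400, Mul(-2277, Rational(-1, 20)), -460))) = Add(29686, Mul(-1, Add(-99, 400, Rational(2277, 20), -460))) = Add(29686, Mul(-1, Rational(-903, 20))) = Add(29686, Rational(903, 20)) = Rational(594623, 20)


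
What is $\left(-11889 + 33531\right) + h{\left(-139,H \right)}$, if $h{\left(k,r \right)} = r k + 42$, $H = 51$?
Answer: $14595$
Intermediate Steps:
$h{\left(k,r \right)} = 42 + k r$ ($h{\left(k,r \right)} = k r + 42 = 42 + k r$)
$\left(-11889 + 33531\right) + h{\left(-139,H \right)} = \left(-11889 + 33531\right) + \left(42 - 7089\right) = 21642 + \left(42 - 7089\right) = 21642 - 7047 = 14595$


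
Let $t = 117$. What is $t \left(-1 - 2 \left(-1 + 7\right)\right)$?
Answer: $-1521$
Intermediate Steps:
$t \left(-1 - 2 \left(-1 + 7\right)\right) = 117 \left(-1 - 2 \left(-1 + 7\right)\right) = 117 \left(-1 - 12\right) = 117 \left(-13\right) = -1521$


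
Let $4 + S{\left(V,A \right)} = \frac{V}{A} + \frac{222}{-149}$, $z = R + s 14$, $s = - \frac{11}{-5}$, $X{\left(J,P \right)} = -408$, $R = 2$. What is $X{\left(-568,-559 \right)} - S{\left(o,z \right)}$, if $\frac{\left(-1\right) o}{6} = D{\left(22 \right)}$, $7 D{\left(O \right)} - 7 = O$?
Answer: $- \frac{34360261}{85526} \approx -401.75$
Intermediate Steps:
$D{\left(O \right)} = 1 + \frac{O}{7}$
$s = \frac{11}{5}$ ($s = \left(-11\right) \left(- \frac{1}{5}\right) = \frac{11}{5} \approx 2.2$)
$z = \frac{164}{5}$ ($z = 2 + \frac{11}{5} \cdot 14 = 2 + \frac{154}{5} = \frac{164}{5} \approx 32.8$)
$o = - \frac{174}{7}$ ($o = - 6 \left(1 + \frac{1}{7} \cdot 22\right) = - 6 \left(1 + \frac{22}{7}\right) = \left(-6\right) \frac{29}{7} = - \frac{174}{7} \approx -24.857$)
$S{\left(V,A \right)} = - \frac{818}{149} + \frac{V}{A}$ ($S{\left(V,A \right)} = -4 + \left(\frac{V}{A} + \frac{222}{-149}\right) = -4 + \left(\frac{V}{A} + 222 \left(- \frac{1}{149}\right)\right) = -4 - \left(\frac{222}{149} - \frac{V}{A}\right) = - \frac{818}{149} + \frac{V}{A}$)
$X{\left(-568,-559 \right)} - S{\left(o,z \right)} = -408 - \left(- \frac{818}{149} - \frac{174}{7 \cdot \frac{164}{5}}\right) = -408 - \left(- \frac{818}{149} - \frac{435}{574}\right) = -408 - - \frac{534347}{85526} = -408 + \frac{534347}{85526} = - \frac{34360261}{85526}$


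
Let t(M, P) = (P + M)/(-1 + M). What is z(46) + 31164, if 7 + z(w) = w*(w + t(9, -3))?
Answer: 66615/2 ≈ 33308.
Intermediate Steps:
t(M, P) = (M + P)/(-1 + M)
z(w) = -7 + w*(¾ + w) (z(w) = -7 + w*(w + (9 - 3)/(-1 + 9)) = -7 + w*(w + 6/8) = -7 + w*(w + (⅛)*6) = -7 + w*(w + ¾) = -7 + w*(¾ + w))
z(46) + 31164 = (-7 + 46² + (¾)*46) + 31164 = (-7 + 2116 + 69/2) + 31164 = 4287/2 + 31164 = 66615/2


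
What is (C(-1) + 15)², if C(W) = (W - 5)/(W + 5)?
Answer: 729/4 ≈ 182.25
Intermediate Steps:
C(W) = (-5 + W)/(5 + W)
(C(-1) + 15)² = ((-5 - 1)/(5 - 1) + 15)² = (-6/4 + 15)² = ((¼)*(-6) + 15)² = (-3/2 + 15)² = (27/2)² = 729/4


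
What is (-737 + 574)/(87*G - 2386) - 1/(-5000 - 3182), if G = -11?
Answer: 1337009/27352426 ≈ 0.048881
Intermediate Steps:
(-737 + 574)/(87*G - 2386) - 1/(-5000 - 3182) = (-737 + 574)/(87*(-11) - 2386) - 1/(-5000 - 3182) = -163/(-957 - 2386) - 1/(-8182) = -163/(-3343) - 1*(-1/8182) = -163*(-1/3343) + 1/8182 = 163/3343 + 1/8182 = 1337009/27352426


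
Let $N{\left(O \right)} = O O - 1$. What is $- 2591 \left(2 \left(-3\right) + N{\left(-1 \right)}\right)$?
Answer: $15546$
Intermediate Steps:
$N{\left(O \right)} = -1 + O^{2}$ ($N{\left(O \right)} = O^{2} - 1 = -1 + O^{2}$)
$- 2591 \left(2 \left(-3\right) + N{\left(-1 \right)}\right) = - 2591 \left(2 \left(-3\right) - \left(1 - \left(-1\right)^{2}\right)\right) = - 2591 \left(-6 + \left(-1 + 1\right)\right) = - 2591 \left(-6 + 0\right) = \left(-2591\right) \left(-6\right) = 15546$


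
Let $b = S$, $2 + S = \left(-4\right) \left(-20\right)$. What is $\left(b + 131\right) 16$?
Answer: $3344$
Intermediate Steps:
$S = 78$ ($S = -2 - -80 = -2 + 80 = 78$)
$b = 78$
$\left(b + 131\right) 16 = \left(78 + 131\right) 16 = 209 \cdot 16 = 3344$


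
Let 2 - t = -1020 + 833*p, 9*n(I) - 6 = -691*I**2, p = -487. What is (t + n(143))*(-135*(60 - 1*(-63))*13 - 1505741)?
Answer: 18025242365696/9 ≈ 2.0028e+12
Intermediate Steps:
n(I) = 2/3 - 691*I**2/9 (n(I) = 2/3 + (-691*I**2)/9 = 2/3 - 691*I**2/9)
t = 406693 (t = 2 - (-1020 + 833*(-487)) = 2 - (-1020 - 405671) = 2 - 1*(-406691) = 2 + 406691 = 406693)
(t + n(143))*(-135*(60 - 1*(-63))*13 - 1505741) = (406693 + (2/3 - 691/9*143**2))*(-135*(60 - 1*(-63))*13 - 1505741) = (406693 + (2/3 - 691/9*20449))*(-135*(60 + 63)*13 - 1505741) = (406693 + (2/3 - 14130259/9))*(-135*123*13 - 1505741) = (406693 - 14130253/9)*(-16605*13 - 1505741) = -10470016*(-215865 - 1505741)/9 = -10470016/9*(-1721606) = 18025242365696/9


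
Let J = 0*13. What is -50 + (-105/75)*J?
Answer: -50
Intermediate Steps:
J = 0
-50 + (-105/75)*J = -50 - 105/75*0 = -50 - 105*1/75*0 = -50 - 7/5*0 = -50 + 0 = -50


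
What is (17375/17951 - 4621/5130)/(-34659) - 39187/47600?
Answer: -12507343539903119/15192491177329200 ≈ -0.82326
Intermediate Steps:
(17375/17951 - 4621/5130)/(-34659) - 39187/47600 = (17375*(1/17951) - 4621*1/5130)*(-1/34659) - 39187*1/47600 = (17375/17951 - 4621/5130)*(-1/34659) - 39187/47600 = (6182179/92088630)*(-1/34659) - 39187/47600 = -6182179/3191699827170 - 39187/47600 = -12507343539903119/15192491177329200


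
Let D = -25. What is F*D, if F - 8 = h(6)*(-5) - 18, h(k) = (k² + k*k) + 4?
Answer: 9750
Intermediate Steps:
h(k) = 4 + 2*k² (h(k) = (k² + k²) + 4 = 2*k² + 4 = 4 + 2*k²)
F = -390 (F = 8 + ((4 + 2*6²)*(-5) - 18) = 8 + ((4 + 2*36)*(-5) - 18) = 8 + ((4 + 72)*(-5) - 18) = 8 + (76*(-5) - 18) = 8 + (-380 - 18) = 8 - 398 = -390)
F*D = -390*(-25) = 9750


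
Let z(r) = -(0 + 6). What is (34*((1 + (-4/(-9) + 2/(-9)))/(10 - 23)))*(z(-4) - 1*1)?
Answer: 2618/117 ≈ 22.376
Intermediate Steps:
z(r) = -6 (z(r) = -1*6 = -6)
(34*((1 + (-4/(-9) + 2/(-9)))/(10 - 23)))*(z(-4) - 1*1) = (34*((1 + (-4/(-9) + 2/(-9)))/(10 - 23)))*(-6 - 1*1) = (34*((1 + (-4*(-⅑) + 2*(-⅑)))/(-13)))*(-6 - 1) = (34*((1 + (4/9 - 2/9))*(-1/13)))*(-7) = (34*((1 + 2/9)*(-1/13)))*(-7) = (34*((11/9)*(-1/13)))*(-7) = (34*(-11/117))*(-7) = -374/117*(-7) = 2618/117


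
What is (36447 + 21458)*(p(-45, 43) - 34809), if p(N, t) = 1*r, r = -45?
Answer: -2018220870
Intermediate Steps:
p(N, t) = -45 (p(N, t) = 1*(-45) = -45)
(36447 + 21458)*(p(-45, 43) - 34809) = (36447 + 21458)*(-45 - 34809) = 57905*(-34854) = -2018220870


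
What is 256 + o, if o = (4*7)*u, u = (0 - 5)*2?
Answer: -24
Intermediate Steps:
u = -10 (u = -5*2 = -10)
o = -280 (o = (4*7)*(-10) = 28*(-10) = -280)
256 + o = 256 - 280 = -24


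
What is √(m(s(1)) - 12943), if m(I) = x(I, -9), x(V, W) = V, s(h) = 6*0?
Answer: 43*I*√7 ≈ 113.77*I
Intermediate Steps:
s(h) = 0
m(I) = I
√(m(s(1)) - 12943) = √(0 - 12943) = √(-12943) = 43*I*√7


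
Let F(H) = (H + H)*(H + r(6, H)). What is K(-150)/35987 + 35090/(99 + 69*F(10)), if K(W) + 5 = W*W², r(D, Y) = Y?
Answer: -13174497095/142400559 ≈ -92.517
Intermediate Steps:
K(W) = -5 + W³ (K(W) = -5 + W*W² = -5 + W³)
F(H) = 4*H² (F(H) = (H + H)*(H + H) = (2*H)*(2*H) = 4*H²)
K(-150)/35987 + 35090/(99 + 69*F(10)) = (-5 + (-150)³)/35987 + 35090/(99 + 69*(4*10²)) = (-5 - 3375000)*(1/35987) + 35090/(99 + 69*(4*100)) = -3375005*1/35987 + 35090/(99 + 69*400) = -3375005/35987 + 35090/(99 + 27600) = -3375005/35987 + 35090/27699 = -13174497095/142400559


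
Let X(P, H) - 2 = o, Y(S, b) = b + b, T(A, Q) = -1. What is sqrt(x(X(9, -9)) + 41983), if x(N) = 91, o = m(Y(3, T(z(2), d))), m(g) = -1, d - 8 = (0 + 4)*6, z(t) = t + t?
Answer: sqrt(42074) ≈ 205.12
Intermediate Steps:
z(t) = 2*t
d = 32 (d = 8 + (0 + 4)*6 = 8 + 4*6 = 8 + 24 = 32)
Y(S, b) = 2*b
o = -1
X(P, H) = 1 (X(P, H) = 2 - 1 = 1)
sqrt(x(X(9, -9)) + 41983) = sqrt(91 + 41983) = sqrt(42074)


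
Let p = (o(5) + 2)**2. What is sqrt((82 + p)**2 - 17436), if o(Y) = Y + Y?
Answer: 58*sqrt(10) ≈ 183.41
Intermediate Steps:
o(Y) = 2*Y
p = 144 (p = (2*5 + 2)**2 = (10 + 2)**2 = 12**2 = 144)
sqrt((82 + p)**2 - 17436) = sqrt((82 + 144)**2 - 17436) = sqrt(226**2 - 17436) = sqrt(51076 - 17436) = sqrt(33640) = 58*sqrt(10)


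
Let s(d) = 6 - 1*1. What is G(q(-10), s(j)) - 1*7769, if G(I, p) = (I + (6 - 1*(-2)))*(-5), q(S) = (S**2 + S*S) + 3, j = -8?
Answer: -8824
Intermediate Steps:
s(d) = 5 (s(d) = 6 - 1 = 5)
q(S) = 3 + 2*S**2 (q(S) = (S**2 + S**2) + 3 = 2*S**2 + 3 = 3 + 2*S**2)
G(I, p) = -40 - 5*I (G(I, p) = (I + (6 + 2))*(-5) = (I + 8)*(-5) = (8 + I)*(-5) = -40 - 5*I)
G(q(-10), s(j)) - 1*7769 = (-40 - 5*(3 + 2*(-10)**2)) - 1*7769 = (-40 - 5*(3 + 2*100)) - 7769 = (-40 - 5*(3 + 200)) - 7769 = (-40 - 5*203) - 7769 = (-40 - 1015) - 7769 = -1055 - 7769 = -8824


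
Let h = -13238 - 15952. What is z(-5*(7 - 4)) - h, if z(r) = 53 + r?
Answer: 29228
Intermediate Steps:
h = -29190
z(-5*(7 - 4)) - h = (53 - 5*(7 - 4)) - 1*(-29190) = (53 - 5*3) + 29190 = (53 - 15) + 29190 = 38 + 29190 = 29228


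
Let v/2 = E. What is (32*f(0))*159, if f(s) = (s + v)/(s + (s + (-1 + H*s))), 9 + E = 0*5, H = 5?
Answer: 91584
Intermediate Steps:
E = -9 (E = -9 + 0*5 = -9 + 0 = -9)
v = -18 (v = 2*(-9) = -18)
f(s) = (-18 + s)/(-1 + 7*s) (f(s) = (s - 18)/(s + (s + (-1 + 5*s))) = (-18 + s)/(s + (-1 + 6*s)) = (-18 + s)/(-1 + 7*s))
(32*f(0))*159 = (32*((-18 + 0)/(-1 + 7*0)))*159 = (32*(-18/(-1 + 0)))*159 = (32*(-18/(-1)))*159 = (32*(-1*(-18)))*159 = (32*18)*159 = 576*159 = 91584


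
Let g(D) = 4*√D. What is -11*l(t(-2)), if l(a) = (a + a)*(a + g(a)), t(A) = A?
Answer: -88 + 176*I*√2 ≈ -88.0 + 248.9*I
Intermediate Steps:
l(a) = 2*a*(a + 4*√a) (l(a) = (a + a)*(a + 4*√a) = (2*a)*(a + 4*√a) = 2*a*(a + 4*√a))
-11*l(t(-2)) = -22*(-2)*(-2 + 4*√(-2)) = -22*(-2)*(-2 + 4*(I*√2)) = -22*(-2)*(-2 + 4*I*√2) = -11*(8 - 16*I*√2) = -88 + 176*I*√2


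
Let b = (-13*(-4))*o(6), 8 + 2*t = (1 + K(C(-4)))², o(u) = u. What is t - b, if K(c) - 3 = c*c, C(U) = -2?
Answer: -284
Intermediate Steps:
K(c) = 3 + c² (K(c) = 3 + c*c = 3 + c²)
t = 28 (t = -4 + (1 + (3 + (-2)²))²/2 = -4 + (1 + (3 + 4))²/2 = -4 + (1 + 7)²/2 = -4 + (½)*8² = -4 + (½)*64 = -4 + 32 = 28)
b = 312 (b = -13*(-4)*6 = 52*6 = 312)
t - b = 28 - 1*312 = 28 - 312 = -284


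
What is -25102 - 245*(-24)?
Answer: -19222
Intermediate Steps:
-25102 - 245*(-24) = -25102 - 1*(-5880) = -25102 + 5880 = -19222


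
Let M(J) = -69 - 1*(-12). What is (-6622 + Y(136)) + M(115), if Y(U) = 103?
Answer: -6576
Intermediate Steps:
M(J) = -57 (M(J) = -69 + 12 = -57)
(-6622 + Y(136)) + M(115) = (-6622 + 103) - 57 = -6519 - 57 = -6576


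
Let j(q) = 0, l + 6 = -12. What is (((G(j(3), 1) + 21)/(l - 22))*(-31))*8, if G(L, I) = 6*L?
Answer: 651/5 ≈ 130.20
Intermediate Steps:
l = -18 (l = -6 - 12 = -18)
(((G(j(3), 1) + 21)/(l - 22))*(-31))*8 = (((6*0 + 21)/(-18 - 22))*(-31))*8 = (((0 + 21)/(-40))*(-31))*8 = ((21*(-1/40))*(-31))*8 = -21/40*(-31)*8 = (651/40)*8 = 651/5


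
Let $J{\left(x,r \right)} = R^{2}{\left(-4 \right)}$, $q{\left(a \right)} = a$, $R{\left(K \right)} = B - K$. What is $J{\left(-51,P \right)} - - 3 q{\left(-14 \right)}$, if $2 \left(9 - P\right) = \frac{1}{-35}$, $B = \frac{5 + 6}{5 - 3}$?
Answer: $\frac{193}{4} \approx 48.25$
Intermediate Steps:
$B = \frac{11}{2} \approx 5.5$
$R{\left(K \right)} = \frac{11}{2} - K$
$P = \frac{631}{70}$ ($P = 9 - \frac{1}{2 \left(-35\right)} = 9 - - \frac{1}{70} = 9 + \frac{1}{70} = \frac{631}{70} \approx 9.0143$)
$J{\left(x,r \right)} = \frac{361}{4}$ ($J{\left(x,r \right)} = \left(\frac{11}{2} - -4\right)^{2} = \left(\frac{11}{2} + 4\right)^{2} = \left(\frac{19}{2}\right)^{2} = \frac{361}{4}$)
$J{\left(-51,P \right)} - - 3 q{\left(-14 \right)} = \frac{361}{4} - \left(-3\right) \left(-14\right) = \frac{361}{4} - 42 = \frac{193}{4}$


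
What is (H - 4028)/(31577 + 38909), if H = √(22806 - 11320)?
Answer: -2014/35243 + √11486/70486 ≈ -0.055626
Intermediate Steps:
H = √11486 ≈ 107.17
(H - 4028)/(31577 + 38909) = (√11486 - 4028)/(31577 + 38909) = (-4028 + √11486)/70486 = (-4028 + √11486)*(1/70486) = -2014/35243 + √11486/70486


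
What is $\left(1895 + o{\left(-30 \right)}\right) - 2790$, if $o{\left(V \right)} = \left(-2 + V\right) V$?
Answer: $65$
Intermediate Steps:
$o{\left(V \right)} = V \left(-2 + V\right)$
$\left(1895 + o{\left(-30 \right)}\right) - 2790 = \left(1895 - 30 \left(-2 - 30\right)\right) - 2790 = \left(1895 - -960\right) - 2790 = \left(1895 + 960\right) - 2790 = 2855 - 2790 = 65$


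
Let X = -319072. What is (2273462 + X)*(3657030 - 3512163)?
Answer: 283126616130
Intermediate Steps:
(2273462 + X)*(3657030 - 3512163) = (2273462 - 319072)*(3657030 - 3512163) = 1954390*144867 = 283126616130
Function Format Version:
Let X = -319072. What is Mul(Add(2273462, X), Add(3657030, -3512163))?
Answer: 283126616130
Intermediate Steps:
Mul(Add(2273462, X), Add(3657030, -3512163)) = Mul(Add(2273462, -319072), Add(3657030, -3512163)) = Mul(1954390, 144867) = 283126616130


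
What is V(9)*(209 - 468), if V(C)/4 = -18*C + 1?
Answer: 166796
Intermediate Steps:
V(C) = 4 - 72*C (V(C) = 4*(-18*C + 1) = 4*(1 - 18*C) = 4 - 72*C)
V(9)*(209 - 468) = (4 - 72*9)*(209 - 468) = (4 - 648)*(-259) = -644*(-259) = 166796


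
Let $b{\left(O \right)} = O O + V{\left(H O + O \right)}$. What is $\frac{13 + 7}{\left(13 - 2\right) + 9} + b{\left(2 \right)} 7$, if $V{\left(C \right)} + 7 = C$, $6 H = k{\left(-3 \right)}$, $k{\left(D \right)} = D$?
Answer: $-13$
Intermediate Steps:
$H = - \frac{1}{2}$ ($H = \frac{1}{6} \left(-3\right) = - \frac{1}{2} \approx -0.5$)
$V{\left(C \right)} = -7 + C$
$b{\left(O \right)} = -7 + O^{2} + \frac{O}{2}$ ($b{\left(O \right)} = O O + \left(-7 + \left(- \frac{O}{2} + O\right)\right) = O^{2} + \left(-7 + \frac{O}{2}\right) = -7 + O^{2} + \frac{O}{2}$)
$\frac{13 + 7}{\left(13 - 2\right) + 9} + b{\left(2 \right)} 7 = \frac{13 + 7}{\left(13 - 2\right) + 9} + \left(-7 + 2^{2} + \frac{1}{2} \cdot 2\right) 7 = \frac{20}{11 + 9} + \left(-7 + 4 + 1\right) 7 = \frac{20}{20} - 14 = 20 \cdot \frac{1}{20} - 14 = 1 - 14 = -13$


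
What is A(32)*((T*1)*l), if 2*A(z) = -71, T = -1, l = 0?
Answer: 0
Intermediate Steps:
A(z) = -71/2 (A(z) = (1/2)*(-71) = -71/2)
A(32)*((T*1)*l) = -71*(-1*1)*0/2 = -(-71)*0/2 = -71/2*0 = 0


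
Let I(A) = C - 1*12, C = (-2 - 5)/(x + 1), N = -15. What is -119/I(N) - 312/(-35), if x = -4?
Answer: 21543/1015 ≈ 21.225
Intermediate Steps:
C = 7/3 (C = (-2 - 5)/(-4 + 1) = -7/(-3) = -7*(-1/3) = 7/3 ≈ 2.3333)
I(A) = -29/3 (I(A) = 7/3 - 1*12 = 7/3 - 12 = -29/3)
-119/I(N) - 312/(-35) = -119/(-29/3) - 312/(-35) = -119*(-3/29) - 312*(-1/35) = 357/29 + 312/35 = 21543/1015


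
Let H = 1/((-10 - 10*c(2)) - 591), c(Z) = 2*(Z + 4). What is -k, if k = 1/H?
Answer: 721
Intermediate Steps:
c(Z) = 8 + 2*Z (c(Z) = 2*(4 + Z) = 8 + 2*Z)
H = -1/721 (H = 1/((-10 - 10*(8 + 2*2)) - 591) = 1/((-10 - 10*(8 + 4)) - 591) = 1/((-10 - 10*12) - 591) = 1/((-10 - 120) - 591) = 1/(-130 - 591) = 1/(-721) = -1/721 ≈ -0.0013870)
k = -721 (k = 1/(-1/721) = -721)
-k = -1*(-721) = 721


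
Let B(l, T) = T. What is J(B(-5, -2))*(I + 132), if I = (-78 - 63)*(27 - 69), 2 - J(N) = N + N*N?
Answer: 0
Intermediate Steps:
J(N) = 2 - N - N² (J(N) = 2 - (N + N*N) = 2 - (N + N²) = 2 + (-N - N²) = 2 - N - N²)
I = 5922 (I = -141*(-42) = 5922)
J(B(-5, -2))*(I + 132) = (2 - 1*(-2) - 1*(-2)²)*(5922 + 132) = (2 + 2 - 1*4)*6054 = (2 + 2 - 4)*6054 = 0*6054 = 0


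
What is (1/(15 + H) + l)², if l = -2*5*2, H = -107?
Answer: 3389281/8464 ≈ 400.44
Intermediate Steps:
l = -20 (l = -10*2 = -20)
(1/(15 + H) + l)² = (1/(15 - 107) - 20)² = (1/(-92) - 20)² = (-1/92 - 20)² = (-1841/92)² = 3389281/8464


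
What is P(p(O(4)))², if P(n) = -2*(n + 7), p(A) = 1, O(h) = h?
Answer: 256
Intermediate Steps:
P(n) = -14 - 2*n (P(n) = -2*(7 + n) = -14 - 2*n)
P(p(O(4)))² = (-14 - 2*1)² = (-14 - 2)² = (-16)² = 256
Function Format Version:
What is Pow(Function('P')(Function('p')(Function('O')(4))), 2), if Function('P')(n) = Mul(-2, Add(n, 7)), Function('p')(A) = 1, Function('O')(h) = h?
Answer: 256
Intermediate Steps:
Function('P')(n) = Add(-14, Mul(-2, n)) (Function('P')(n) = Mul(-2, Add(7, n)) = Add(-14, Mul(-2, n)))
Pow(Function('P')(Function('p')(Function('O')(4))), 2) = Pow(Add(-14, Mul(-2, 1)), 2) = Pow(Add(-14, -2), 2) = Pow(-16, 2) = 256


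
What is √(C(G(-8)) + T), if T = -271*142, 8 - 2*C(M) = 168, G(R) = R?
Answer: I*√38562 ≈ 196.37*I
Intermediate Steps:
C(M) = -80 (C(M) = 4 - ½*168 = 4 - 84 = -80)
T = -38482
√(C(G(-8)) + T) = √(-80 - 38482) = √(-38562) = I*√38562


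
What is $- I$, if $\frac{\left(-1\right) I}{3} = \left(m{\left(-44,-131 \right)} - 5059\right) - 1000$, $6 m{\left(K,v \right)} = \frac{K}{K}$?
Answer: $- \frac{36353}{2} \approx -18177.0$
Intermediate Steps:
$m{\left(K,v \right)} = \frac{1}{6}$ ($m{\left(K,v \right)} = \frac{K \frac{1}{K}}{6} = \frac{1}{6} \cdot 1 = \frac{1}{6}$)
$I = \frac{36353}{2}$ ($I = - 3 \left(\left(\frac{1}{6} - 5059\right) - 1000\right) = - 3 \left(- \frac{30353}{6} - 1000\right) = \left(-3\right) \left(- \frac{36353}{6}\right) = \frac{36353}{2} \approx 18177.0$)
$- I = \left(-1\right) \frac{36353}{2} = - \frac{36353}{2}$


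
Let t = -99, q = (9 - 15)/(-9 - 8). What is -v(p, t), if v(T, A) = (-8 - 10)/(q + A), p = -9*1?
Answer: -102/559 ≈ -0.18247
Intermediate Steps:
q = 6/17 (q = -6/(-17) = -6*(-1/17) = 6/17 ≈ 0.35294)
p = -9
v(T, A) = -18/(6/17 + A) (v(T, A) = (-8 - 10)/(6/17 + A) = -18/(6/17 + A))
-v(p, t) = -(-306)/(6 + 17*(-99)) = -(-306)/(6 - 1683) = -(-306)/(-1677) = -(-306)*(-1)/1677 = -1*102/559 = -102/559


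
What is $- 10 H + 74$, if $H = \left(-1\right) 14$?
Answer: $214$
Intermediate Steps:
$H = -14$
$- 10 H + 74 = \left(-10\right) \left(-14\right) + 74 = 140 + 74 = 214$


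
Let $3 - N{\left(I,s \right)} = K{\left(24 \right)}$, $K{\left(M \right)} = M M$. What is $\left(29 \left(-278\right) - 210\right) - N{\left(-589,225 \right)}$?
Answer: $-7699$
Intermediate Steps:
$K{\left(M \right)} = M^{2}$
$N{\left(I,s \right)} = -573$ ($N{\left(I,s \right)} = 3 - 24^{2} = 3 - 576 = -573$)
$\left(29 \left(-278\right) - 210\right) - N{\left(-589,225 \right)} = \left(29 \left(-278\right) - 210\right) - -573 = \left(-8062 - 210\right) + 573 = -8272 + 573 = -7699$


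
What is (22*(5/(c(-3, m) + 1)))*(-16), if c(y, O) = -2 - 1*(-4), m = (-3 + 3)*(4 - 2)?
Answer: -1760/3 ≈ -586.67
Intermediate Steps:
m = 0 (m = 0*2 = 0)
c(y, O) = 2 (c(y, O) = -2 + 4 = 2)
(22*(5/(c(-3, m) + 1)))*(-16) = (22*(5/(2 + 1)))*(-16) = (22*(5/3))*(-16) = (110/3)*(-16) = -1760/3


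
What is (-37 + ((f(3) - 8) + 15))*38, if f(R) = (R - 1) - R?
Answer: -1178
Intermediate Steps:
f(R) = -1 (f(R) = (-1 + R) - R = -1)
(-37 + ((f(3) - 8) + 15))*38 = (-37 + ((-1 - 8) + 15))*38 = (-37 + (-9 + 15))*38 = (-37 + 6)*38 = -31*38 = -1178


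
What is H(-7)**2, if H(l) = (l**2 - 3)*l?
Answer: 103684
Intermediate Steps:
H(l) = l*(-3 + l**2) (H(l) = (-3 + l**2)*l = l*(-3 + l**2))
H(-7)**2 = (-7*(-3 + (-7)**2))**2 = (-7*(-3 + 49))**2 = (-7*46)**2 = (-322)**2 = 103684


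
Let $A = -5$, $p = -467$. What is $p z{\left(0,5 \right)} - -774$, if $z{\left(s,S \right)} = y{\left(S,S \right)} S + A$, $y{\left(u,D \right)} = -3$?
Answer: $10114$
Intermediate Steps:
$z{\left(s,S \right)} = -5 - 3 S$ ($z{\left(s,S \right)} = - 3 S - 5 = -5 - 3 S$)
$p z{\left(0,5 \right)} - -774 = - 467 \left(-5 - 15\right) - -774 = - 467 \left(-5 - 15\right) + 774 = \left(-467\right) \left(-20\right) + 774 = 9340 + 774 = 10114$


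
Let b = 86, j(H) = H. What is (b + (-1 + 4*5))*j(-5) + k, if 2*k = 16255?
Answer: 15205/2 ≈ 7602.5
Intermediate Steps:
k = 16255/2 (k = (1/2)*16255 = 16255/2 ≈ 8127.5)
(b + (-1 + 4*5))*j(-5) + k = (86 + (-1 + 4*5))*(-5) + 16255/2 = (86 + (-1 + 20))*(-5) + 16255/2 = (86 + 19)*(-5) + 16255/2 = 105*(-5) + 16255/2 = -525 + 16255/2 = 15205/2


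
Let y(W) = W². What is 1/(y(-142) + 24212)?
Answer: 1/44376 ≈ 2.2535e-5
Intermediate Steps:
1/(y(-142) + 24212) = 1/((-142)² + 24212) = 1/(20164 + 24212) = 1/44376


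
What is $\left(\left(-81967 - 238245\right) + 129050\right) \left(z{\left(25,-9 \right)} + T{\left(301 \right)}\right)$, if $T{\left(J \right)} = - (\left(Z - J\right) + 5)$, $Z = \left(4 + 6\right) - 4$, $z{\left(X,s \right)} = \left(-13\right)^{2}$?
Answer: $-87743358$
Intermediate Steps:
$z{\left(X,s \right)} = 169$
$Z = 6$ ($Z = 10 - 4 = 6$)
$T{\left(J \right)} = -11 + J$ ($T{\left(J \right)} = - (\left(6 - J\right) + 5) = - (11 - J) = -11 + J$)
$\left(\left(-81967 - 238245\right) + 129050\right) \left(z{\left(25,-9 \right)} + T{\left(301 \right)}\right) = \left(\left(-81967 - 238245\right) + 129050\right) \left(169 + \left(-11 + 301\right)\right) = \left(-320212 + 129050\right) \left(169 + 290\right) = \left(-191162\right) 459 = -87743358$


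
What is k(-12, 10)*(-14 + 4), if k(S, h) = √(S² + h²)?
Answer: -20*√61 ≈ -156.21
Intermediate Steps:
k(-12, 10)*(-14 + 4) = √((-12)² + 10²)*(-14 + 4) = √(144 + 100)*(-10) = √244*(-10) = (2*√61)*(-10) = -20*√61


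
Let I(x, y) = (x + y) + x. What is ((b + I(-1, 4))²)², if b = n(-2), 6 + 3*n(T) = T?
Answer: 16/81 ≈ 0.19753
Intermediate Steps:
I(x, y) = y + 2*x
n(T) = -2 + T/3
b = -8/3 (b = -2 + (⅓)*(-2) = -2 - ⅔ = -8/3 ≈ -2.6667)
((b + I(-1, 4))²)² = ((-8/3 + (4 + 2*(-1)))²)² = ((-8/3 + (4 - 2))²)² = ((-8/3 + 2)²)² = ((-⅔)²)² = (4/9)² = 16/81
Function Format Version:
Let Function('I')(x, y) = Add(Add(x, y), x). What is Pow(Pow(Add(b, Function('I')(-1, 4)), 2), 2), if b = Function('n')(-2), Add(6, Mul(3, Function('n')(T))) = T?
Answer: Rational(16, 81) ≈ 0.19753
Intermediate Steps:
Function('I')(x, y) = Add(y, Mul(2, x))
Function('n')(T) = Add(-2, Mul(Rational(1, 3), T))
b = Rational(-8, 3) (b = Add(-2, Mul(Rational(1, 3), -2)) = Add(-2, Rational(-2, 3)) = Rational(-8, 3) ≈ -2.6667)
Pow(Pow(Add(b, Function('I')(-1, 4)), 2), 2) = Pow(Pow(Add(Rational(-8, 3), Add(4, Mul(2, -1))), 2), 2) = Pow(Pow(Add(Rational(-8, 3), Add(4, -2)), 2), 2) = Pow(Pow(Add(Rational(-8, 3), 2), 2), 2) = Pow(Pow(Rational(-2, 3), 2), 2) = Pow(Rational(4, 9), 2) = Rational(16, 81)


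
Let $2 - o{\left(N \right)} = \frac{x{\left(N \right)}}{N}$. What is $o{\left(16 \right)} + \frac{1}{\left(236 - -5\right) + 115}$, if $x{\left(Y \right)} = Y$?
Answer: $\frac{357}{356} \approx 1.0028$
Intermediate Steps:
$o{\left(N \right)} = 1$ ($o{\left(N \right)} = 2 - \frac{N}{N} = 2 - 1 = 1$)
$o{\left(16 \right)} + \frac{1}{\left(236 - -5\right) + 115} = 1 + \frac{1}{\left(236 - -5\right) + 115} = 1 + \frac{1}{\left(236 + 5\right) + 115} = 1 + \frac{1}{241 + 115} = 1 + \frac{1}{356} = \frac{357}{356}$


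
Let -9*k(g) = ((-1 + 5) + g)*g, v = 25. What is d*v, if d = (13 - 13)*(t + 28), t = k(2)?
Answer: 0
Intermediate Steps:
k(g) = -g*(4 + g)/9 (k(g) = -((-1 + 5) + g)*g/9 = -(4 + g)*g/9 = -g*(4 + g)/9)
t = -4/3 (t = -1/9*2*(4 + 2) = -1/9*2*6 = -4/3 ≈ -1.3333)
d = 0 (d = (13 - 13)*(-4/3 + 28) = 0*(80/3) = 0)
d*v = 0*25 = 0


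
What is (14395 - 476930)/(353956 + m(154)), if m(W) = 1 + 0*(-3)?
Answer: -462535/353957 ≈ -1.3068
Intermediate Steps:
m(W) = 1 (m(W) = 1 + 0 = 1)
(14395 - 476930)/(353956 + m(154)) = (14395 - 476930)/(353956 + 1) = -462535/353957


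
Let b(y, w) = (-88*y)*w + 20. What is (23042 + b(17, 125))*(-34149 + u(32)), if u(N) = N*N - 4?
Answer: 5431102002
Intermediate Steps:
u(N) = -4 + N**2 (u(N) = N**2 - 4 = -4 + N**2)
b(y, w) = 20 - 88*w*y (b(y, w) = -88*w*y + 20 = 20 - 88*w*y)
(23042 + b(17, 125))*(-34149 + u(32)) = (23042 + (20 - 88*125*17))*(-34149 + (-4 + 32**2)) = (23042 + (20 - 187000))*(-34149 + (-4 + 1024)) = (23042 - 186980)*(-34149 + 1020) = -163938*(-33129) = 5431102002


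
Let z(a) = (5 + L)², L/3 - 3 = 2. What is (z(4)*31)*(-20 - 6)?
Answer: -322400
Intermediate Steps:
L = 15 (L = 9 + 3*2 = 9 + 6 = 15)
z(a) = 400 (z(a) = (5 + 15)² = 20² = 400)
(z(4)*31)*(-20 - 6) = (400*31)*(-20 - 6) = 12400*(-26) = -322400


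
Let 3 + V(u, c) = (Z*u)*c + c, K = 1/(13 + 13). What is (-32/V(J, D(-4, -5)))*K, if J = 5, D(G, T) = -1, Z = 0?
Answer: 4/13 ≈ 0.30769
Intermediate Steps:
K = 1/26 ≈ 0.038462
V(u, c) = -3 + c (V(u, c) = -3 + ((0*u)*c + c) = -3 + (0*c + c) = -3 + (0 + c) = -3 + c)
(-32/V(J, D(-4, -5)))*K = -32/(-3 - 1)*(1/26) = -32/(-4)*(1/26) = -32*(-1)/4*(1/26) = -8*(-1)*(1/26) = 8*(1/26) = 4/13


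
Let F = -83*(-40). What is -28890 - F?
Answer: -32210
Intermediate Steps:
F = 3320
-28890 - F = -28890 - 1*3320 = -28890 - 3320 = -32210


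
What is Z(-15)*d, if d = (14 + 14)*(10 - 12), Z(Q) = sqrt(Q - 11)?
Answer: -56*I*sqrt(26) ≈ -285.54*I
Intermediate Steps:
Z(Q) = sqrt(-11 + Q)
d = -56 (d = 28*(-2) = -56)
Z(-15)*d = sqrt(-11 - 15)*(-56) = sqrt(-26)*(-56) = (I*sqrt(26))*(-56) = -56*I*sqrt(26)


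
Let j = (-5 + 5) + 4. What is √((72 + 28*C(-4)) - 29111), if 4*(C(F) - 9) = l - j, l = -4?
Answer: I*√28843 ≈ 169.83*I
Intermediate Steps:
j = 4 (j = 0 + 4 = 4)
C(F) = 7 (C(F) = 9 + (-4 - 1*4)/4 = 9 + (-4 - 4)/4 = 9 + (¼)*(-8) = 9 - 2 = 7)
√((72 + 28*C(-4)) - 29111) = √((72 + 28*7) - 29111) = √((72 + 196) - 29111) = √(268 - 29111) = √(-28843) = I*√28843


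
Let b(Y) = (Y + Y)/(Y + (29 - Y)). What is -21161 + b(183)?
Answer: -613303/29 ≈ -21148.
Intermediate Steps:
b(Y) = 2*Y/29 (b(Y) = (2*Y)/29 = (2*Y)*(1/29) = 2*Y/29)
-21161 + b(183) = -21161 + (2/29)*183 = -21161 + 366/29 = -613303/29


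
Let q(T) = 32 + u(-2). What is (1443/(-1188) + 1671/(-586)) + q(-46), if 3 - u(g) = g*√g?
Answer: 3589189/116028 + 2*I*√2 ≈ 30.934 + 2.8284*I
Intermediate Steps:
u(g) = 3 - g^(3/2) (u(g) = 3 - g*√g = 3 - g^(3/2))
q(T) = 35 + 2*I*√2 (q(T) = 32 + (3 - (-2)^(3/2)) = 32 + (3 - (-2)*I*√2) = 32 + (3 + 2*I*√2) = 35 + 2*I*√2)
(1443/(-1188) + 1671/(-586)) + q(-46) = (1443/(-1188) + 1671/(-586)) + (35 + 2*I*√2) = (1443*(-1/1188) + 1671*(-1/586)) + (35 + 2*I*√2) = (-481/396 - 1671/586) + (35 + 2*I*√2) = -471791/116028 + (35 + 2*I*√2) = 3589189/116028 + 2*I*√2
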